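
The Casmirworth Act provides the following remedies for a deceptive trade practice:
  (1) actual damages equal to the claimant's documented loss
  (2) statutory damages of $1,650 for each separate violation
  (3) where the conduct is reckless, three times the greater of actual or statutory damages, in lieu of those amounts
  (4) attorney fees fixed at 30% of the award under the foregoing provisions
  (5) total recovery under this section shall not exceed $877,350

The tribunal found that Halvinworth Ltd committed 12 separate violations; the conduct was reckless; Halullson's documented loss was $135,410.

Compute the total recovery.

$528,099

Statutory damages: 12 × $1,650 = $19,800
Greater of actual damages ($135,410) or statutory damages ($19,800): $135,410
Trebled: 3 × $135,410 = $406,230
Attorney fees: 30% of $406,230 = $121,869
Total before cap: $406,230 + $121,869 = $528,099
Cap at $877,350: $528,099 is within the cap, no reduction.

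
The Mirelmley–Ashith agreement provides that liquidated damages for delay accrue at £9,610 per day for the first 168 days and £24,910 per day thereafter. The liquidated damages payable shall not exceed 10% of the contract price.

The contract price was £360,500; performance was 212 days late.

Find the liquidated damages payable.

First 168 days: 168 × £9,610 = £1,614,480
Remaining days: (212 − 168) × £24,910 = £1,096,040
Accrued per-day damages: £1,614,480 + £1,096,040 = £2,710,520
Cap: 10% of £360,500 = £36,050
Cap at £36,050: £2,710,520 exceeds the cap → £36,050

£36,050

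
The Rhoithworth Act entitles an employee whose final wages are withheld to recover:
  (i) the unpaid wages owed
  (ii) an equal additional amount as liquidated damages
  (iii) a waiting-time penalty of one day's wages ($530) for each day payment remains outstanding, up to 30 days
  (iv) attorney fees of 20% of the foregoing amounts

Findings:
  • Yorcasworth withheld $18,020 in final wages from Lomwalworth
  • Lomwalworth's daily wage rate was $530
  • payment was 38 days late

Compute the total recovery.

Liquidated damages (equal amount): $18,020
Penalty days: min(38, 30) = 30
Waiting-time penalty: 30 × $530 = $15,900
Subtotal: $18,020 + $18,020 + $15,900 = $51,940
Attorney fees: 20% of $51,940 = $10,388
Total award: $51,940 + $10,388 = $62,328

Total award: $62,328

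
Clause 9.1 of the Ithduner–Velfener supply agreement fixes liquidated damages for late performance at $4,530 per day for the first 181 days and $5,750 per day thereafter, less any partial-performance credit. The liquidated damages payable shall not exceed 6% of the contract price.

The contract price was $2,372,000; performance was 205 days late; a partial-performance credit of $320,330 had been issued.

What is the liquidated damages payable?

First 181 days: 181 × $4,530 = $819,930
Remaining days: (205 − 181) × $5,750 = $138,000
Accrued per-day damages: $819,930 + $138,000 = $957,930
Less partial-performance credit: $957,930 − $320,330 = $637,600
Cap: 6% of $2,372,000 = $142,320
Cap at $142,320: $637,600 exceeds the cap → $142,320

Liquidated damages: $142,320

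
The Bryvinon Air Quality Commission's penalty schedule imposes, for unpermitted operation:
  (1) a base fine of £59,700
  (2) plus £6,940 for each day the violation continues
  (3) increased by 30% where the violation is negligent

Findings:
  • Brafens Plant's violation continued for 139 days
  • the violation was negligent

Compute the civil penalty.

Per-day component: 139 × £6,940 = £964,660
Base plus per-day: £59,700 + £964,660 = £1,024,360
Enhancement: 30% of £1,024,360 = £307,308
Enhanced fine: £1,024,360 + £307,308 = £1,331,668

£1,331,668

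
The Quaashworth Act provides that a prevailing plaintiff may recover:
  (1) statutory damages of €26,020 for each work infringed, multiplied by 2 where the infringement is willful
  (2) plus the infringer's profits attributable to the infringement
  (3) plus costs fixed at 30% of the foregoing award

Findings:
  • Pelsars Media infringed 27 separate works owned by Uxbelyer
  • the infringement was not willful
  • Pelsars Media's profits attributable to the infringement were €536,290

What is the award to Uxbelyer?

Statutory damages: 27 × €26,020 = €702,540
Infringement not willful: no ×2 enhancement.
Combined award: €702,540 + €536,290 = €1,238,830
Costs: 30% of €1,238,830 = €371,649
Award plus costs: €1,238,830 + €371,649 = €1,610,479

€1,610,479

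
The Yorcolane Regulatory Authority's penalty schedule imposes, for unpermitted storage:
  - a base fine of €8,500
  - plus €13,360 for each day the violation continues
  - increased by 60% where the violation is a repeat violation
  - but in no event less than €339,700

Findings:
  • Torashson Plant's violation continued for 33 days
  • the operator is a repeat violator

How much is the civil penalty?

€719,008

Per-day component: 33 × €13,360 = €440,880
Base plus per-day: €8,500 + €440,880 = €449,380
Enhancement: 60% of €449,380 = €269,628
Enhanced fine: €449,380 + €269,628 = €719,008
Minimum €339,700: €719,008 meets the minimum, no increase.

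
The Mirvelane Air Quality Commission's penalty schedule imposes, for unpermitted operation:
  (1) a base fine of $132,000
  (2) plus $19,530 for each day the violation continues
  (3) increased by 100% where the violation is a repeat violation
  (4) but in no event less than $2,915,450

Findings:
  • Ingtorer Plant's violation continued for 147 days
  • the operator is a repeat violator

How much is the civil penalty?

Per-day component: 147 × $19,530 = $2,870,910
Base plus per-day: $132,000 + $2,870,910 = $3,002,910
Enhancement: 100% of $3,002,910 = $3,002,910
Enhanced fine: $3,002,910 + $3,002,910 = $6,005,820
Minimum $2,915,450: $6,005,820 meets the minimum, no increase.

$6,005,820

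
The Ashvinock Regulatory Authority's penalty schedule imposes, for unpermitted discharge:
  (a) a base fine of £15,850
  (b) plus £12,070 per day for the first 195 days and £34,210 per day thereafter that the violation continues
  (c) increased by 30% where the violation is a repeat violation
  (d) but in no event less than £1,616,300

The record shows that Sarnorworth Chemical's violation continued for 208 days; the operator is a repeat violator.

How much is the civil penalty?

£3,658,499

First 195 days: 195 × £12,070 = £2,353,650
Remaining days: (208 − 195) × £34,210 = £444,730
Per-day component: £2,353,650 + £444,730 = £2,798,380
Base plus per-day: £15,850 + £2,798,380 = £2,814,230
Enhancement: 30% of £2,814,230 = £844,269
Enhanced fine: £2,814,230 + £844,269 = £3,658,499
Minimum £1,616,300: £3,658,499 meets the minimum, no increase.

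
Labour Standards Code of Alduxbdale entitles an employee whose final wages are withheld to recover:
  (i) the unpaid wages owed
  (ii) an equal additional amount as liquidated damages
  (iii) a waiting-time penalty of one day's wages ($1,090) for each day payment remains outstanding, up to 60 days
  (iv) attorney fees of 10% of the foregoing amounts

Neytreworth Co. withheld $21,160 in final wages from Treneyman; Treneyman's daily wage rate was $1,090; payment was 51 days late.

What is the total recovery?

Liquidated damages (equal amount): $21,160
Penalty days: min(51, 60) = 51
Waiting-time penalty: 51 × $1,090 = $55,590
Subtotal: $21,160 + $21,160 + $55,590 = $97,910
Attorney fees: 10% of $97,910 = $9,791
Total award: $97,910 + $9,791 = $107,701

$107,701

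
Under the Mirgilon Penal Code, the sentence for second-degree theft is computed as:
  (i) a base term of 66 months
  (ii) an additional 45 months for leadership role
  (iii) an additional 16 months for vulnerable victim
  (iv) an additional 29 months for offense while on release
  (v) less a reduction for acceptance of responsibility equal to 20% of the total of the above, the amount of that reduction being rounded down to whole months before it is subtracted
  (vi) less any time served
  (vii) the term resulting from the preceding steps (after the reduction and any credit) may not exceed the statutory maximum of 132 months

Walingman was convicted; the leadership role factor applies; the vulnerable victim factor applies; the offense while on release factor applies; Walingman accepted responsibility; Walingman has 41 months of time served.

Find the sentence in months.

Leadership role enhancement: +45 months
Vulnerable victim enhancement: +16 months
Offense while on release enhancement: +29 months
Adjusted term: 66 months + 45 months + 16 months + 29 months = 156 months
Acceptance of responsibility reduction: 20% of 156 months = 31 months (rounded down)
After reduction: 156 − 31 = 125 months
Less time served: 125 months − 41 months = 84 months
Cap at 132 months: 84 months is within the cap, no reduction.

84 months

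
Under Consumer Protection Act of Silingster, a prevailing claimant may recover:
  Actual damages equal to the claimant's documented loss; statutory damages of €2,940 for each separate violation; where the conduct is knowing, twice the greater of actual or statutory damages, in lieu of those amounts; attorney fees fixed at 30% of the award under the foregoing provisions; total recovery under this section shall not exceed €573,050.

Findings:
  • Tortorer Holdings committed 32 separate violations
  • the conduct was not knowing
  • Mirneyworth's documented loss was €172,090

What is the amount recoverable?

Statutory damages: 32 × €2,940 = €94,080
Conduct not knowing: the in-lieu enhancement does not apply.
Actual plus statutory damages: €172,090 + €94,080 = €266,170
Attorney fees: 30% of €266,170 = €79,851
Total before cap: €266,170 + €79,851 = €346,021
Cap at €573,050: €346,021 is within the cap, no reduction.

Total recovery: €346,021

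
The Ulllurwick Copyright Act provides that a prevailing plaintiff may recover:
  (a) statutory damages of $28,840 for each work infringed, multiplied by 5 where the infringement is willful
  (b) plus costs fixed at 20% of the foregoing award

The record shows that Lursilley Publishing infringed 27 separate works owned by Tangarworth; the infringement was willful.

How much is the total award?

$4,672,080

Statutory damages: 27 × $28,840 = $778,680
Multiplied by 5: 5 × $778,680 = $3,893,400
Costs: 20% of $3,893,400 = $778,680
Award plus costs: $3,893,400 + $778,680 = $4,672,080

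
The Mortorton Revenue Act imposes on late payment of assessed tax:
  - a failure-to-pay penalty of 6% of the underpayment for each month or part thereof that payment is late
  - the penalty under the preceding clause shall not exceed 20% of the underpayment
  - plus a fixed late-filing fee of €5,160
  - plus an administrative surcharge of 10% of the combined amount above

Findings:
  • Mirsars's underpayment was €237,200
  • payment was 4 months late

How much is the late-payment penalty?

Accrued rate: 6% × 4 = 24%, capped at 20% → 20%
Failure-to-pay penalty: 20% of €237,200 = €47,440
Penalty before surcharge: €47,440 + €5,160 = €52,600
Administrative surcharge: 10% of €52,600 = €5,260
Total penalty: €52,600 + €5,260 = €57,860

€57,860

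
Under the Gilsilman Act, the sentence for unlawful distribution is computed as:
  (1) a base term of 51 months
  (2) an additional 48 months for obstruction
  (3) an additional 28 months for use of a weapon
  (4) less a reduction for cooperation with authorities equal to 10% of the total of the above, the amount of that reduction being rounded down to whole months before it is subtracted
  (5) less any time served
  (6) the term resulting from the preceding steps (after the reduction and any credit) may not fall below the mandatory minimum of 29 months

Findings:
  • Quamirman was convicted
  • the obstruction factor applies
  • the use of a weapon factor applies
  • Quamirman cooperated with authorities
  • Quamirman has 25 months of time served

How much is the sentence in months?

Sentence: 90 months

Obstruction enhancement: +48 months
Use of a weapon enhancement: +28 months
Adjusted term: 51 months + 48 months + 28 months = 127 months
Cooperation with authorities reduction: 10% of 127 months = 12 months (rounded down)
After reduction: 127 − 12 = 115 months
Less time served: 115 months − 25 months = 90 months
Minimum 29 months: 90 months meets the minimum, no increase.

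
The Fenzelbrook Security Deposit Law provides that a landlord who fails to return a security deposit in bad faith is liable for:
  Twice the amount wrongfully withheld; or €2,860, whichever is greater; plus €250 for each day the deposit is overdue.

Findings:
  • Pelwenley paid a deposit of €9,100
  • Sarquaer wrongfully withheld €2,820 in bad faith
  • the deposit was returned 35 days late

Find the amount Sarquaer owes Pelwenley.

Doubled: 2 × €2,820 = €5,640
Minimum €2,860: €5,640 meets the minimum, no increase.
Late-return penalty: 35 × €250 = €8,750
Damages plus late penalty: €5,640 + €8,750 = €14,390

€14,390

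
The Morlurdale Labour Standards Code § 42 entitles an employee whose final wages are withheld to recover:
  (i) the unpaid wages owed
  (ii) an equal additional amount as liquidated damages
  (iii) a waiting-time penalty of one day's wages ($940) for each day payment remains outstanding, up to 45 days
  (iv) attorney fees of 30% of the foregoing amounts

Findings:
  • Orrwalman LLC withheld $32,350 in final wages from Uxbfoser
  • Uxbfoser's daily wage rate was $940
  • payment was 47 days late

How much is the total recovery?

$139,100

Liquidated damages (equal amount): $32,350
Penalty days: min(47, 45) = 45
Waiting-time penalty: 45 × $940 = $42,300
Subtotal: $32,350 + $32,350 + $42,300 = $107,000
Attorney fees: 30% of $107,000 = $32,100
Total award: $107,000 + $32,100 = $139,100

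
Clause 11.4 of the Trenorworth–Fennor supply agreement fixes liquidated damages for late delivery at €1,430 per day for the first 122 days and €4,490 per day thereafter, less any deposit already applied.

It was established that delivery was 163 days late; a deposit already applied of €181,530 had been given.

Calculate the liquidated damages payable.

First 122 days: 122 × €1,430 = €174,460
Remaining days: (163 − 122) × €4,490 = €184,090
Accrued per-day damages: €174,460 + €184,090 = €358,550
Less deposit already applied: €358,550 − €181,530 = €177,020

€177,020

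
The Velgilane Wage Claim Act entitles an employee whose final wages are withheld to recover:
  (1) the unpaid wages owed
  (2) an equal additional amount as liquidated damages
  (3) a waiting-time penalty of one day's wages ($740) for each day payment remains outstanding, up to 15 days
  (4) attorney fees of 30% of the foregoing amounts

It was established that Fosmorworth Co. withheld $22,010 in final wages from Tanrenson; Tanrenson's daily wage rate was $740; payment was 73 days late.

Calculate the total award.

Liquidated damages (equal amount): $22,010
Penalty days: min(73, 15) = 15
Waiting-time penalty: 15 × $740 = $11,100
Subtotal: $22,010 + $22,010 + $11,100 = $55,120
Attorney fees: 30% of $55,120 = $16,536
Total award: $55,120 + $16,536 = $71,656

$71,656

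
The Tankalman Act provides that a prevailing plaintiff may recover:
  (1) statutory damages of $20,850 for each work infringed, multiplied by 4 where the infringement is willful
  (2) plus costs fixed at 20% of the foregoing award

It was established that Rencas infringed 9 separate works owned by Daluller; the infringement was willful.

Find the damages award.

Statutory damages: 9 × $20,850 = $187,650
Multiplied by 4: 4 × $187,650 = $750,600
Costs: 20% of $750,600 = $150,120
Award plus costs: $750,600 + $150,120 = $900,720

$900,720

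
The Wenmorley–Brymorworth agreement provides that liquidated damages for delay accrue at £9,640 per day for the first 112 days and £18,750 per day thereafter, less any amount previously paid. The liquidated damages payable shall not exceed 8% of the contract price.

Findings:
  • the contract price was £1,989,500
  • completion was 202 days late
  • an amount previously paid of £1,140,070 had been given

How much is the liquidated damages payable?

First 112 days: 112 × £9,640 = £1,079,680
Remaining days: (202 − 112) × £18,750 = £1,687,500
Accrued per-day damages: £1,079,680 + £1,687,500 = £2,767,180
Less amount previously paid: £2,767,180 − £1,140,070 = £1,627,110
Cap: 8% of £1,989,500 = £159,160
Cap at £159,160: £1,627,110 exceeds the cap → £159,160

£159,160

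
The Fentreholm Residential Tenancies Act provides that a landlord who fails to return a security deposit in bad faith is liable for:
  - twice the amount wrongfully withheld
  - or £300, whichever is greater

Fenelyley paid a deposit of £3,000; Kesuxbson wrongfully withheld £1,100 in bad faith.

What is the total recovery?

£2,200

Doubled: 2 × £1,100 = £2,200
Minimum £300: £2,200 meets the minimum, no increase.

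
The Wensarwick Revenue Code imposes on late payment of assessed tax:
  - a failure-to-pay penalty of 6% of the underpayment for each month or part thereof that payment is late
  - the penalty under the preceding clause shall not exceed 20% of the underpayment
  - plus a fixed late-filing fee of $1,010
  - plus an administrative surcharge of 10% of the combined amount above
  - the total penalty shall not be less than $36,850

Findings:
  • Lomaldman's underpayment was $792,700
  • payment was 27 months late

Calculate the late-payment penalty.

$175,505

Accrued rate: 6% × 27 = 162%, capped at 20% → 20%
Failure-to-pay penalty: 20% of $792,700 = $158,540
Penalty before surcharge: $158,540 + $1,010 = $159,550
Administrative surcharge: 10% of $159,550 = $15,955
Total penalty: $159,550 + $15,955 = $175,505
Minimum $36,850: $175,505 meets the minimum, no increase.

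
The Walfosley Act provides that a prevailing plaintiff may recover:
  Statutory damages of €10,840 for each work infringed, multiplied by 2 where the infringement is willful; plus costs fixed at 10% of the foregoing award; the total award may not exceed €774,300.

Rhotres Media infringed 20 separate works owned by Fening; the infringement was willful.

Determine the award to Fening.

Statutory damages: 20 × €10,840 = €216,800
Doubled: 2 × €216,800 = €433,600
Costs: 10% of €433,600 = €43,360
Award plus costs: €433,600 + €43,360 = €476,960
Cap at €774,300: €476,960 is within the cap, no reduction.

€476,960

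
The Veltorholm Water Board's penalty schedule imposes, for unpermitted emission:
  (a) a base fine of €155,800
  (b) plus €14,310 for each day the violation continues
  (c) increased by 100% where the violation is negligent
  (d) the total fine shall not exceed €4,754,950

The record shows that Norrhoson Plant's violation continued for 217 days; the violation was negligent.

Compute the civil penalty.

€4,754,950

Per-day component: 217 × €14,310 = €3,105,270
Base plus per-day: €155,800 + €3,105,270 = €3,261,070
Enhancement: 100% of €3,261,070 = €3,261,070
Enhanced fine: €3,261,070 + €3,261,070 = €6,522,140
Cap at €4,754,950: €6,522,140 exceeds the cap → €4,754,950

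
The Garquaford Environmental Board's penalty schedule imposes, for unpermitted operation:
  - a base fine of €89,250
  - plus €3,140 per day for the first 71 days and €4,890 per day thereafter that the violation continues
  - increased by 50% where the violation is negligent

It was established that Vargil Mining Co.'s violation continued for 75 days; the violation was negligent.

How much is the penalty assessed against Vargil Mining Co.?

€497,625

First 71 days: 71 × €3,140 = €222,940
Remaining days: (75 − 71) × €4,890 = €19,560
Per-day component: €222,940 + €19,560 = €242,500
Base plus per-day: €89,250 + €242,500 = €331,750
Enhancement: 50% of €331,750 = €165,875
Enhanced fine: €331,750 + €165,875 = €497,625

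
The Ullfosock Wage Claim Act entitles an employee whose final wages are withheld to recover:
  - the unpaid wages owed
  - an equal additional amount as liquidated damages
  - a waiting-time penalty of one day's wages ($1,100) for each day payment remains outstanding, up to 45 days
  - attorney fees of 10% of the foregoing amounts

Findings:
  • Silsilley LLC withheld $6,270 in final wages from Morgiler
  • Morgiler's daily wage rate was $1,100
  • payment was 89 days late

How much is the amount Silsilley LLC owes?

$68,244

Liquidated damages (equal amount): $6,270
Penalty days: min(89, 45) = 45
Waiting-time penalty: 45 × $1,100 = $49,500
Subtotal: $6,270 + $6,270 + $49,500 = $62,040
Attorney fees: 10% of $62,040 = $6,204
Total award: $62,040 + $6,204 = $68,244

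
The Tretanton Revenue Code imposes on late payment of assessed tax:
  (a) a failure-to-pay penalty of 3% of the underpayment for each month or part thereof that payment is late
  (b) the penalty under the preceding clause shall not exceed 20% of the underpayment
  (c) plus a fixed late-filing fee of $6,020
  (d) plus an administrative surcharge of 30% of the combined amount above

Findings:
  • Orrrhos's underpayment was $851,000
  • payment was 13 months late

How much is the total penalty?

Penalty: $229,086

Accrued rate: 3% × 13 = 39%, capped at 20% → 20%
Failure-to-pay penalty: 20% of $851,000 = $170,200
Penalty before surcharge: $170,200 + $6,020 = $176,220
Administrative surcharge: 30% of $176,220 = $52,866
Total penalty: $176,220 + $52,866 = $229,086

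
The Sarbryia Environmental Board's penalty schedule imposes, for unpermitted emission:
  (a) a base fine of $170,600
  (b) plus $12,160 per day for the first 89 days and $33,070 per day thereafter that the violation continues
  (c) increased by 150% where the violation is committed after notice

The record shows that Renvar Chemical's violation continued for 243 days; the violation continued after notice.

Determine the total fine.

First 89 days: 89 × $12,160 = $1,082,240
Remaining days: (243 − 89) × $33,070 = $5,092,780
Per-day component: $1,082,240 + $5,092,780 = $6,175,020
Base plus per-day: $170,600 + $6,175,020 = $6,345,620
Enhancement: 150% of $6,345,620 = $9,518,430
Enhanced fine: $6,345,620 + $9,518,430 = $15,864,050

$15,864,050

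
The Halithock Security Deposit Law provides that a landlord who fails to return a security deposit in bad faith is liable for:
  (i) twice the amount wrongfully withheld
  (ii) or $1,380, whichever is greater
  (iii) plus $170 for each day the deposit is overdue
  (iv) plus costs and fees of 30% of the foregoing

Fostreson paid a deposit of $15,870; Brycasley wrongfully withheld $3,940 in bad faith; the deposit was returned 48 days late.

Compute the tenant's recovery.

$20,852

Doubled: 2 × $3,940 = $7,880
Minimum $1,380: $7,880 meets the minimum, no increase.
Late-return penalty: 48 × $170 = $8,160
Damages plus late penalty: $7,880 + $8,160 = $16,040
Costs and fees: 30% of $16,040 = $4,812
Total recovery: $16,040 + $4,812 = $20,852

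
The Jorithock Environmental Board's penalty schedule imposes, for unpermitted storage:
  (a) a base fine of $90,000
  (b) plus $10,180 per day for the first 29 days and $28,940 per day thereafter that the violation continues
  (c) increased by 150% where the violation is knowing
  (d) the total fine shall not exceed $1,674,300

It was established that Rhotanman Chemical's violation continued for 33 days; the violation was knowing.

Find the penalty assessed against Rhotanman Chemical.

$1,252,450

First 29 days: 29 × $10,180 = $295,220
Remaining days: (33 − 29) × $28,940 = $115,760
Per-day component: $295,220 + $115,760 = $410,980
Base plus per-day: $90,000 + $410,980 = $500,980
Enhancement: 150% of $500,980 = $751,470
Enhanced fine: $500,980 + $751,470 = $1,252,450
Cap at $1,674,300: $1,252,450 is within the cap, no reduction.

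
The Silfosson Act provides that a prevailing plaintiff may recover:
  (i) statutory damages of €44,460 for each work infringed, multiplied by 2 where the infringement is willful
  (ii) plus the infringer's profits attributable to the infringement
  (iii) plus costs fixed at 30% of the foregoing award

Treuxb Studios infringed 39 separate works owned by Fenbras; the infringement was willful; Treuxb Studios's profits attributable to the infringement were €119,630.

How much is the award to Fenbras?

Statutory damages: 39 × €44,460 = €1,733,940
Doubled: 2 × €1,733,940 = €3,467,880
Combined award: €3,467,880 + €119,630 = €3,587,510
Costs: 30% of €3,587,510 = €1,076,253
Award plus costs: €3,587,510 + €1,076,253 = €4,663,763

€4,663,763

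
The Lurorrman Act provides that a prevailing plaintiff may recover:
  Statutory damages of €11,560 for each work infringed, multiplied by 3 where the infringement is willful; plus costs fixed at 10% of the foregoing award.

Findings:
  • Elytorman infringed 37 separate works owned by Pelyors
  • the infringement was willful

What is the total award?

Statutory damages: 37 × €11,560 = €427,720
Trebled: 3 × €427,720 = €1,283,160
Costs: 10% of €1,283,160 = €128,316
Award plus costs: €1,283,160 + €128,316 = €1,411,476

Award: €1,411,476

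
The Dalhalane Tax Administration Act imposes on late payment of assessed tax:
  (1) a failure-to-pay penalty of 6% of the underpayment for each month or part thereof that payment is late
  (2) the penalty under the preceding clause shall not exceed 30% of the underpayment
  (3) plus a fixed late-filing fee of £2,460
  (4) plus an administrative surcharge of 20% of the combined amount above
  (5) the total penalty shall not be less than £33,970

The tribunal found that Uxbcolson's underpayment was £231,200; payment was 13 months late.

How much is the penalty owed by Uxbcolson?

Accrued rate: 6% × 13 = 78%, capped at 30% → 30%
Failure-to-pay penalty: 30% of £231,200 = £69,360
Penalty before surcharge: £69,360 + £2,460 = £71,820
Administrative surcharge: 20% of £71,820 = £14,364
Total penalty: £71,820 + £14,364 = £86,184
Minimum £33,970: £86,184 meets the minimum, no increase.

Penalty: £86,184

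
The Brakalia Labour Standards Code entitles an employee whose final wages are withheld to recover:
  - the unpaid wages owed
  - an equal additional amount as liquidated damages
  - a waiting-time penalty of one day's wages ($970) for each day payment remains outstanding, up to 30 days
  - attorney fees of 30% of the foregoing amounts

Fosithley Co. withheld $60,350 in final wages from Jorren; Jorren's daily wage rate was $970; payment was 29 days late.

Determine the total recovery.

Liquidated damages (equal amount): $60,350
Penalty days: min(29, 30) = 29
Waiting-time penalty: 29 × $970 = $28,130
Subtotal: $60,350 + $60,350 + $28,130 = $148,830
Attorney fees: 30% of $148,830 = $44,649
Total award: $148,830 + $44,649 = $193,479

$193,479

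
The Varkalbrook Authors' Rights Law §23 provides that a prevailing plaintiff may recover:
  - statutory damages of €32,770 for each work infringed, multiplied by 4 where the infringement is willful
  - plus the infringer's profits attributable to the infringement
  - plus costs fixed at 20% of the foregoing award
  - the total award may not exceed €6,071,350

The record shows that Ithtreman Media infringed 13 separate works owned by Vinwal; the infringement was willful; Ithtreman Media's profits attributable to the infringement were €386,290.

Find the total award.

Statutory damages: 13 × €32,770 = €426,010
Multiplied by 4: 4 × €426,010 = €1,704,040
Combined award: €1,704,040 + €386,290 = €2,090,330
Costs: 20% of €2,090,330 = €418,066
Award plus costs: €2,090,330 + €418,066 = €2,508,396
Cap at €6,071,350: €2,508,396 is within the cap, no reduction.

€2,508,396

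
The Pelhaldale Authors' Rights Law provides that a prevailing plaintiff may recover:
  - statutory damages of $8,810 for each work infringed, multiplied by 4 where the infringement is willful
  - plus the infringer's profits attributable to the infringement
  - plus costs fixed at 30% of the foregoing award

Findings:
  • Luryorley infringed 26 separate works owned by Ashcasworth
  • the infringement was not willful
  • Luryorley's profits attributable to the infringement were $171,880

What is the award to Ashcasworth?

$521,222

Statutory damages: 26 × $8,810 = $229,060
Infringement not willful: no ×4 enhancement.
Combined award: $229,060 + $171,880 = $400,940
Costs: 30% of $400,940 = $120,282
Award plus costs: $400,940 + $120,282 = $521,222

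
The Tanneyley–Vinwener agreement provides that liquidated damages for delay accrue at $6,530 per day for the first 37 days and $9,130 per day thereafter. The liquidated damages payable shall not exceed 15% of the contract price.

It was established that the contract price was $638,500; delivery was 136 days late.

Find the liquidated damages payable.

First 37 days: 37 × $6,530 = $241,610
Remaining days: (136 − 37) × $9,130 = $903,870
Accrued per-day damages: $241,610 + $903,870 = $1,145,480
Cap: 15% of $638,500 = $95,775
Cap at $95,775: $1,145,480 exceeds the cap → $95,775

$95,775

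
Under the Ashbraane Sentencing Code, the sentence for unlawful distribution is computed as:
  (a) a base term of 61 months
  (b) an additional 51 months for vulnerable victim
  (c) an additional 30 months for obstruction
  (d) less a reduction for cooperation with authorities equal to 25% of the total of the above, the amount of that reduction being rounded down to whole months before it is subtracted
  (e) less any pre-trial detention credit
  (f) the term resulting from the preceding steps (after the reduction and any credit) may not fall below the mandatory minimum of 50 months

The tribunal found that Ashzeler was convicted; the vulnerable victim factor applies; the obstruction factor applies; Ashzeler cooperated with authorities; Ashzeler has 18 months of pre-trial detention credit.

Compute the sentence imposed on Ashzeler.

89 months

Vulnerable victim enhancement: +51 months
Obstruction enhancement: +30 months
Adjusted term: 61 months + 51 months + 30 months = 142 months
Cooperation with authorities reduction: 25% of 142 months = 35 months (rounded down)
After reduction: 142 − 35 = 107 months
Less pre-trial detention credit: 107 months − 18 months = 89 months
Minimum 50 months: 89 months meets the minimum, no increase.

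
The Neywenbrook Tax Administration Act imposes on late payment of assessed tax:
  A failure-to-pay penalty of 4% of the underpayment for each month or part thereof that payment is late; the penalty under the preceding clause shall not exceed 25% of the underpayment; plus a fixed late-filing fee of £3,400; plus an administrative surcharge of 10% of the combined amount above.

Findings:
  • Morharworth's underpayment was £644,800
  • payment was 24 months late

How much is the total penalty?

£181,060

Accrued rate: 4% × 24 = 96%, capped at 25% → 25%
Failure-to-pay penalty: 25% of £644,800 = £161,200
Penalty before surcharge: £161,200 + £3,400 = £164,600
Administrative surcharge: 10% of £164,600 = £16,460
Total penalty: £164,600 + £16,460 = £181,060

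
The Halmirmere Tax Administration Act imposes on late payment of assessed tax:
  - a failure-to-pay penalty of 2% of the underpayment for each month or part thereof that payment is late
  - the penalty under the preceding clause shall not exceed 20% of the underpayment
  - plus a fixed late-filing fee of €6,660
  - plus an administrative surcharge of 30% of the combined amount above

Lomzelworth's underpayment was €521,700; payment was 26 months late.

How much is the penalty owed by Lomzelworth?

Accrued rate: 2% × 26 = 52%, capped at 20% → 20%
Failure-to-pay penalty: 20% of €521,700 = €104,340
Penalty before surcharge: €104,340 + €6,660 = €111,000
Administrative surcharge: 30% of €111,000 = €33,300
Total penalty: €111,000 + €33,300 = €144,300

€144,300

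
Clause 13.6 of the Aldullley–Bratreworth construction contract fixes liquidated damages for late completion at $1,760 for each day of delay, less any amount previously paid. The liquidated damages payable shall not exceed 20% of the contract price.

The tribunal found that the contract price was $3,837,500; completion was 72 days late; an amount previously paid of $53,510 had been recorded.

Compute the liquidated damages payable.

Per-day damages: 72 × $1,760 = $126,720
Less amount previously paid: $126,720 − $53,510 = $73,210
Cap: 20% of $3,837,500 = $767,500
Cap at $767,500: $73,210 is within the cap, no reduction.

$73,210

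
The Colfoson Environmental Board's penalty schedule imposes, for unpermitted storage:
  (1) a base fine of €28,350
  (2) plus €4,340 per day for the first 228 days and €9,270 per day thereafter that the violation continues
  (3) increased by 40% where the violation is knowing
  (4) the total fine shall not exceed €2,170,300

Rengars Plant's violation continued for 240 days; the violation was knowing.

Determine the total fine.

First 228 days: 228 × €4,340 = €989,520
Remaining days: (240 − 228) × €9,270 = €111,240
Per-day component: €989,520 + €111,240 = €1,100,760
Base plus per-day: €28,350 + €1,100,760 = €1,129,110
Enhancement: 40% of €1,129,110 = €451,644
Enhanced fine: €1,129,110 + €451,644 = €1,580,754
Cap at €2,170,300: €1,580,754 is within the cap, no reduction.

€1,580,754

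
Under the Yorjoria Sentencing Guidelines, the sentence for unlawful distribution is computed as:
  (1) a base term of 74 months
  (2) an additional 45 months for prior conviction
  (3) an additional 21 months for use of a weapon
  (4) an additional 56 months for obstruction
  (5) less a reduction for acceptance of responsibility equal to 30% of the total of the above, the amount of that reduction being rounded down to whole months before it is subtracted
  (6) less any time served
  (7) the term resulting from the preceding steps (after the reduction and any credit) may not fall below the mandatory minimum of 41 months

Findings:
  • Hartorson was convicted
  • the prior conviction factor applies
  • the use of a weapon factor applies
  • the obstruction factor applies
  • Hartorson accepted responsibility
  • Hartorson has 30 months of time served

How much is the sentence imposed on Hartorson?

108 months

Prior conviction enhancement: +45 months
Use of a weapon enhancement: +21 months
Obstruction enhancement: +56 months
Adjusted term: 74 months + 45 months + 21 months + 56 months = 196 months
Acceptance of responsibility reduction: 30% of 196 months = 58 months (rounded down)
After reduction: 196 − 58 = 138 months
Less time served: 138 months − 30 months = 108 months
Minimum 41 months: 108 months meets the minimum, no increase.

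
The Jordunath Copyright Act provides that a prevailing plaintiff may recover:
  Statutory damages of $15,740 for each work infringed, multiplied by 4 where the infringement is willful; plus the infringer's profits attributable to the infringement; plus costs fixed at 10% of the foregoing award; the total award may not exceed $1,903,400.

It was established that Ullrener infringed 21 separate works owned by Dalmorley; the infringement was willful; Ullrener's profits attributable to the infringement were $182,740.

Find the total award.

Statutory damages: 21 × $15,740 = $330,540
Multiplied by 4: 4 × $330,540 = $1,322,160
Combined award: $1,322,160 + $182,740 = $1,504,900
Costs: 10% of $1,504,900 = $150,490
Award plus costs: $1,504,900 + $150,490 = $1,655,390
Cap at $1,903,400: $1,655,390 is within the cap, no reduction.

$1,655,390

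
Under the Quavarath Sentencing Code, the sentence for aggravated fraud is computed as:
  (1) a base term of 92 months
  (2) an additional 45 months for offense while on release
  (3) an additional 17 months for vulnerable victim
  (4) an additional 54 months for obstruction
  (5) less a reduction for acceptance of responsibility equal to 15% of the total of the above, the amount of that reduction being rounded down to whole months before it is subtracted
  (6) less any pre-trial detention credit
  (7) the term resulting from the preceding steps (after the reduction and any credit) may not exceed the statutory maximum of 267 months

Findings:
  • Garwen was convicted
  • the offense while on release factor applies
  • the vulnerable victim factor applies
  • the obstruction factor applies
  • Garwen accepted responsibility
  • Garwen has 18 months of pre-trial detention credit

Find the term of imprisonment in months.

159 months

Offense while on release enhancement: +45 months
Vulnerable victim enhancement: +17 months
Obstruction enhancement: +54 months
Adjusted term: 92 months + 45 months + 17 months + 54 months = 208 months
Acceptance of responsibility reduction: 15% of 208 months = 31 months (rounded down)
After reduction: 208 − 31 = 177 months
Less pre-trial detention credit: 177 months − 18 months = 159 months
Cap at 267 months: 159 months is within the cap, no reduction.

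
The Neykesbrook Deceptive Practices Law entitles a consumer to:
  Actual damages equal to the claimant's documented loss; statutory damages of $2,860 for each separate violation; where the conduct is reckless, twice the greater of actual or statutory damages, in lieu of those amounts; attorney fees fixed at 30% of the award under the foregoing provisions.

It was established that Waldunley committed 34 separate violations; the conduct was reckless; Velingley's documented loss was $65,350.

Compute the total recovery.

Statutory damages: 34 × $2,860 = $97,240
Greater of actual damages ($65,350) or statutory damages ($97,240): $97,240
Doubled: 2 × $97,240 = $194,480
Attorney fees: 30% of $194,480 = $58,344
Total recovery: $194,480 + $58,344 = $252,824

Total recovery: $252,824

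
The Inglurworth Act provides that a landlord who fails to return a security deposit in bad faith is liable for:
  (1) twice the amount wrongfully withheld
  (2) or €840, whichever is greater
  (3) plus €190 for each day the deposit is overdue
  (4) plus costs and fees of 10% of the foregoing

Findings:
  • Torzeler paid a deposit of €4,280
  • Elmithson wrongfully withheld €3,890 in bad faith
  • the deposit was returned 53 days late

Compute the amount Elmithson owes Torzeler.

€19,635

Doubled: 2 × €3,890 = €7,780
Minimum €840: €7,780 meets the minimum, no increase.
Late-return penalty: 53 × €190 = €10,070
Damages plus late penalty: €7,780 + €10,070 = €17,850
Costs and fees: 10% of €17,850 = €1,785
Total recovery: €17,850 + €1,785 = €19,635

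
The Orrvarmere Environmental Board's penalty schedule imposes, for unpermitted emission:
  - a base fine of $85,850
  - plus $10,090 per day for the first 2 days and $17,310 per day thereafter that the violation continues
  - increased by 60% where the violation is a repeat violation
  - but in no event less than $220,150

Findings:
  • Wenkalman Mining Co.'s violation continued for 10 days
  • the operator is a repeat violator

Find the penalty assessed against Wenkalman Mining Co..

First 2 days: 2 × $10,090 = $20,180
Remaining days: (10 − 2) × $17,310 = $138,480
Per-day component: $20,180 + $138,480 = $158,660
Base plus per-day: $85,850 + $158,660 = $244,510
Enhancement: 60% of $244,510 = $146,706
Enhanced fine: $244,510 + $146,706 = $391,216
Minimum $220,150: $391,216 meets the minimum, no increase.

$391,216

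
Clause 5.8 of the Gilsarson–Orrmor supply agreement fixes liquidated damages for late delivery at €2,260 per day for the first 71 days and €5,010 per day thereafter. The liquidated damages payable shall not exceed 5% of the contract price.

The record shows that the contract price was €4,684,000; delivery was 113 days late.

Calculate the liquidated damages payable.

First 71 days: 71 × €2,260 = €160,460
Remaining days: (113 − 71) × €5,010 = €210,420
Accrued per-day damages: €160,460 + €210,420 = €370,880
Cap: 5% of €4,684,000 = €234,200
Cap at €234,200: €370,880 exceeds the cap → €234,200

€234,200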